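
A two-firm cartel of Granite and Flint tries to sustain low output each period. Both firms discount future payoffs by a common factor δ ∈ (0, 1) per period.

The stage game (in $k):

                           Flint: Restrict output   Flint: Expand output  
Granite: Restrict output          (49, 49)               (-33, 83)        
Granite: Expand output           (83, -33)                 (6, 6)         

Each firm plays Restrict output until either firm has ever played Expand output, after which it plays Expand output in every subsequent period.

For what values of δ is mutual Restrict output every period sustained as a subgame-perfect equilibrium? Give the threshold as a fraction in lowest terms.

34/77

Under grim trigger the critical discount factor is (T−C)/(T−P) with T = 83, C = 49, P = 6.
δ* = (83−49)/(83−6) = 34/77.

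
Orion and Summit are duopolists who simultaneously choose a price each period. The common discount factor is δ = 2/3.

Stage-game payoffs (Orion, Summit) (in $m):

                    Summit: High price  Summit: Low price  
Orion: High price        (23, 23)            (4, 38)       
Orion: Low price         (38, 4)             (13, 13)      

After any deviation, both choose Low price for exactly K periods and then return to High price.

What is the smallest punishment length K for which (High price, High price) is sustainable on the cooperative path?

4

IC: δ(1−δ^K)/(1−δ) ≥ (38−23)/(23−13) = 3/2.
With δ = 2/3: need 1 − δ^K ≥ 3/2·(1−2/3)/(2/3), i.e. δ^K ≤ 0.2500.
Since (2/3)^3 = 0.2963 and (2/3)^4 = 0.1975, the smallest such K is 4.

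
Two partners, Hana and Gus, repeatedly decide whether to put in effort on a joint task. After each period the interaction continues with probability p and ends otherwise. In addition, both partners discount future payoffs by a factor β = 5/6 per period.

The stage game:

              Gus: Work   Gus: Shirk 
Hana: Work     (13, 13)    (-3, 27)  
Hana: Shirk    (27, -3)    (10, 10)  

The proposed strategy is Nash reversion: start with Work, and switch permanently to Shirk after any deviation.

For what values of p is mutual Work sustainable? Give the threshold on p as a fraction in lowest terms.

Expected continuation weight on next period's payoff is β·p = 5/6·p, which plays the role of the discount factor.
Cooperation requires 5/6·p ≥ (27−13)/(27−10) = 14/17, hence p ≥ 84/85.

84/85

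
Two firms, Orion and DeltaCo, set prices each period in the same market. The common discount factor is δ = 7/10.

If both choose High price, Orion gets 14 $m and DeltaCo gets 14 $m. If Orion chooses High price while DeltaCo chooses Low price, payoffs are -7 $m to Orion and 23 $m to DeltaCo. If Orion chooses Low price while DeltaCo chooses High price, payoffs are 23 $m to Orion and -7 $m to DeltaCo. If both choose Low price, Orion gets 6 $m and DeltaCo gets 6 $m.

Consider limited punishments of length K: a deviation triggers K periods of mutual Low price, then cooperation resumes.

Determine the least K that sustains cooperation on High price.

No profitable deviation requires (14−6)(δ+…+δ^K) ≥ 23−14, i.e. δ+…+δ^K ≥ 9/8 ≈ 1.1250.
With δ = 7/10, the partial sums are K=1: 0.7000, K=2: 1.1900.
K = 2 is the first length at which the sum reaches 1.1250.

2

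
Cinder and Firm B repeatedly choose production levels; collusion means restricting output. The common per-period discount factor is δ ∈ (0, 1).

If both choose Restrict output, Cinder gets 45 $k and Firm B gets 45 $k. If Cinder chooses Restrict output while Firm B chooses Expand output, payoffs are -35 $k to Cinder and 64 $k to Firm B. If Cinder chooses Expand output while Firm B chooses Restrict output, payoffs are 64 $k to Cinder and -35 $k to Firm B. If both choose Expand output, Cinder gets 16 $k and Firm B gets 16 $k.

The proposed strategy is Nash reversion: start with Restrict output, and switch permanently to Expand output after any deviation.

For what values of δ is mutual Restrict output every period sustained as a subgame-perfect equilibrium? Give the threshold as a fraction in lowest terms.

Under grim trigger the critical discount factor is (T−C)/(T−P) with T = 64, C = 45, P = 16.
δ* = (64−45)/(64−16) = 19/48.

19/48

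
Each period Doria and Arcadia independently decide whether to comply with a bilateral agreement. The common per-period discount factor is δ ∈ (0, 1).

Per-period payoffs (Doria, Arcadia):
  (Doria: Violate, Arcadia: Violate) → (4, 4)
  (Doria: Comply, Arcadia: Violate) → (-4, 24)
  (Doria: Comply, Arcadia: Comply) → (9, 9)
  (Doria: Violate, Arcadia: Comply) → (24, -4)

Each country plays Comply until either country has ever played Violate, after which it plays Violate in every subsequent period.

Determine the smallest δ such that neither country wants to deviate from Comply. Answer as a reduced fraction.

Cooperation forever yields 9 each period: 9/(1−δ).
Deviating yields 24 once, then 4 forever: 24 + 4δ/(1−δ).
No profitable deviation requires 9/(1−δ) ≥ 24 + 4δ/(1−δ).
Multiplying by (1−δ): 9 ≥ 24(1−δ) + 4δ = 24 − 20δ.
So 20δ ≥ 15, i.e. δ ≥ 15/20 = 3/4.

3/4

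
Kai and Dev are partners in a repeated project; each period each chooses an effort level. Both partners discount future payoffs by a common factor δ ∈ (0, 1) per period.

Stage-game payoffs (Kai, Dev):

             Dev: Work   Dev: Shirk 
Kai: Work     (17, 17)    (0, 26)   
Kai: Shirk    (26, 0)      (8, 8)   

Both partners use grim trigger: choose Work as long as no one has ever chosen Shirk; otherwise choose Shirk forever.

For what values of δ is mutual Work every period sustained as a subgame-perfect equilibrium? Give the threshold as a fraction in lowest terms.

One-period gain from deviating is 26 − 17 = 9. The loss is 17 − 8 = 9 in every subsequent period, with present value 9·δ/(1−δ).
Deviation is unprofitable when 9·δ/(1−δ) ≥ 9, i.e. δ/(1−δ) ≥ 1.
Equivalently δ ≥ 9/(9+9) = 1/2.

1/2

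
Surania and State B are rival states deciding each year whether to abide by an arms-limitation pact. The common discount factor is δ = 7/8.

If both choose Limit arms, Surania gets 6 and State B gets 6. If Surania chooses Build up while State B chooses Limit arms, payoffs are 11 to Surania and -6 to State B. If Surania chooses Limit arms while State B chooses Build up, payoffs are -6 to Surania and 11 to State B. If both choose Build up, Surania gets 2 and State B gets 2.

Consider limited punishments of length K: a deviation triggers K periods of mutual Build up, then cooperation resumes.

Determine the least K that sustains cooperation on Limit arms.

2

Need Σ_{k=1}^{K} δ^k ≥ (11−6)/(6−2) = 1.2500 at δ = 7/8.
At K = 1 the sum is 0.8750 < 1.2500; at K = 2 it is 1.6406 ≥ 1.2500.
So the minimum punishment length is K = 2.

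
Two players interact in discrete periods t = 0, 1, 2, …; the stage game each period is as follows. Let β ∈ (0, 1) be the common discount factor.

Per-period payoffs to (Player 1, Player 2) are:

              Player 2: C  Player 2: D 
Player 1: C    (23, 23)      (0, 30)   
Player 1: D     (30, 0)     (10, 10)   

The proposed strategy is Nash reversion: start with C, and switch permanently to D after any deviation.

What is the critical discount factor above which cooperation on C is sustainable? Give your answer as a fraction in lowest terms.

7/20

Cooperation forever yields 23 each period: 23/(1−β).
Deviating yields 30 once, then 10 forever: 30 + 10β/(1−β).
No profitable deviation requires 23/(1−β) ≥ 30 + 10β/(1−β).
Multiplying by (1−β): 23 ≥ 30(1−β) + 10β = 30 − 20β.
So 20β ≥ 7, i.e. β ≥ 7/20.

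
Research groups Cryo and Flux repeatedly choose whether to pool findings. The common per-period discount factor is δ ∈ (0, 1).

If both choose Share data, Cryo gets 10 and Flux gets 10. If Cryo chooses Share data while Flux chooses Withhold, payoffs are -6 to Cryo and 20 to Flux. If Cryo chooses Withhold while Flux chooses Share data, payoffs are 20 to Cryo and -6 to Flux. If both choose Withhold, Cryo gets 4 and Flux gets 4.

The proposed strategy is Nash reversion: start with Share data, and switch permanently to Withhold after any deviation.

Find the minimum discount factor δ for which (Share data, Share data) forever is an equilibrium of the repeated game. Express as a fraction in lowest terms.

Cooperation forever yields 10 each period: 10/(1−δ).
Deviating yields 20 once, then 4 forever: 20 + 4δ/(1−δ).
No profitable deviation requires 10/(1−δ) ≥ 20 + 4δ/(1−δ).
Multiplying by (1−δ): 10 ≥ 20(1−δ) + 4δ = 20 − 16δ.
So 16δ ≥ 10, i.e. δ ≥ 10/16 = 5/8.

5/8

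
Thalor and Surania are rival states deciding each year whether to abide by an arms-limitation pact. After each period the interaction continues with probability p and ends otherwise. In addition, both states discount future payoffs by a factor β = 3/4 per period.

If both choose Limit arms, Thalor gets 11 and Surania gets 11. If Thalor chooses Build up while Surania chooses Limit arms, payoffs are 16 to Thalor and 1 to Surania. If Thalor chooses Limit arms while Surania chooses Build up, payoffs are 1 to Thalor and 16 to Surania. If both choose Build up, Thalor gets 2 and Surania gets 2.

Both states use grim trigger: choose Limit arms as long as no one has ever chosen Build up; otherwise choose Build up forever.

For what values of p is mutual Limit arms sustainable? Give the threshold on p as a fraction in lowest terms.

Expected continuation weight on next period's payoff is β·p = 3/4·p, which plays the role of the discount factor.
Cooperation requires 3/4·p ≥ (16−11)/(16−2) = 5/14, hence p ≥ 10/21.

10/21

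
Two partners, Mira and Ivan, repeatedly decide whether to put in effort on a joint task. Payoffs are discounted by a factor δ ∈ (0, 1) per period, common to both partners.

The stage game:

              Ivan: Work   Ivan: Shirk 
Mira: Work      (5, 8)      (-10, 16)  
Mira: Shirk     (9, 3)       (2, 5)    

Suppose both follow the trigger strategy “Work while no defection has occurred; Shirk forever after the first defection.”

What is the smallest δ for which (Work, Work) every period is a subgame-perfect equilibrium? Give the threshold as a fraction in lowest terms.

Mira: cooperation gives 5 each period; deviation gives 9 once then 2 forever.
  5/(1−δ) ≥ 9 + 2δ/(1−δ) ⇒ δ ≥ 4/7.
Ivan: cooperation gives 8 each period; deviation gives 16 once then 5 forever.
  δ ≥ 8/11.
Both must hold, so the binding constraint is Ivan's: δ ≥ 8/11.

8/11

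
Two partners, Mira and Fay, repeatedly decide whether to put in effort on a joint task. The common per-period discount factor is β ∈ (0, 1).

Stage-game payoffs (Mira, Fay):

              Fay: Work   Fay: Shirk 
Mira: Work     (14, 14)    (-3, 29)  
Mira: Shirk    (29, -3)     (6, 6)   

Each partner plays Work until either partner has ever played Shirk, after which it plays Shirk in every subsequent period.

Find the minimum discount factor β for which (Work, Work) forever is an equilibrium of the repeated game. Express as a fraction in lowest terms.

14/(1−β) ≥ 29 + 6β/(1−β)
14 ≥ 29 − 23β
β ≥ 15/23.

15/23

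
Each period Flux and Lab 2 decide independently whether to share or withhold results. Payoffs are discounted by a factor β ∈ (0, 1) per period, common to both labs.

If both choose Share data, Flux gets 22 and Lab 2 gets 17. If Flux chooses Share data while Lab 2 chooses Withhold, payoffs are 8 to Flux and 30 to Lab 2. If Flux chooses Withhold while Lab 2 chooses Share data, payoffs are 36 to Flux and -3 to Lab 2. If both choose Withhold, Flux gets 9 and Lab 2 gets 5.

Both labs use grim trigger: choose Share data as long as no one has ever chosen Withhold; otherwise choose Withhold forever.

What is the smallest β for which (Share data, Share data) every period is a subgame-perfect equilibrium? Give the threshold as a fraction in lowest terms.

13/25

Flux: cooperation gives 22 each period; deviation gives 36 once then 9 forever.
  22/(1−β) ≥ 36 + 9β/(1−β) ⇒ β ≥ 14/27.
Lab 2: cooperation gives 17 each period; deviation gives 30 once then 5 forever.
  β ≥ 13/25.
Both must hold, so the binding constraint is Lab 2's: β ≥ 13/25.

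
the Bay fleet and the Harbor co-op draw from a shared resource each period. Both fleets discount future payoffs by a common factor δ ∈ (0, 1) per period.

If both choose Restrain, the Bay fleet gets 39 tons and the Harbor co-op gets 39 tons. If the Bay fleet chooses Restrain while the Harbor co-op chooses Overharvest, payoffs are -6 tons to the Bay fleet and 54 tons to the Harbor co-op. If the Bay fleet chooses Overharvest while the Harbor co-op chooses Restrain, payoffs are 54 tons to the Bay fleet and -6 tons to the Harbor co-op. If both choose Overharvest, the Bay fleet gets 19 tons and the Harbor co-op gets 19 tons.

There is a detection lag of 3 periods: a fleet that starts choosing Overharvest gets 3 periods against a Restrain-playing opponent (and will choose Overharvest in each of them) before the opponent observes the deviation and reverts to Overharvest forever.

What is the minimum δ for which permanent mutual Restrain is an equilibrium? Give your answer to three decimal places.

A deviator earns 54 for 3 periods, then 19 forever; cooperating earns 39 forever. Multiplying the IC by (1−δ):
39 ≥ 54(1−δ^3) + 19δ^3, so 35·δ^3 ≥ 15 and δ^3 ≥ 3/7.
δ ≥ (3/7)^(1/3) ≈ 0.754.

0.754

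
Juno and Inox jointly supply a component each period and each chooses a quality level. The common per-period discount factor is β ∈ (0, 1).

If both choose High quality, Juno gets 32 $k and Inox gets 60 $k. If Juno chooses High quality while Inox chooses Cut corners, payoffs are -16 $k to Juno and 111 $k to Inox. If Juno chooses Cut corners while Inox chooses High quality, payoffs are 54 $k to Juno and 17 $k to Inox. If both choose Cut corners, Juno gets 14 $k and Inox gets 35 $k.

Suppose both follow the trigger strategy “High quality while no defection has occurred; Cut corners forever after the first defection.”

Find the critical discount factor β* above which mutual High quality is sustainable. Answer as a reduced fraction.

51/76

Juno: cooperation gives 32 each period; deviation gives 54 once then 14 forever.
  32/(1−β) ≥ 54 + 14β/(1−β) ⇒ β ≥ 22/40 = 11/20.
Inox: cooperation gives 60 each period; deviation gives 111 once then 35 forever.
  β ≥ 51/76.
Both must hold, so the binding constraint is Inox's: β ≥ 51/76.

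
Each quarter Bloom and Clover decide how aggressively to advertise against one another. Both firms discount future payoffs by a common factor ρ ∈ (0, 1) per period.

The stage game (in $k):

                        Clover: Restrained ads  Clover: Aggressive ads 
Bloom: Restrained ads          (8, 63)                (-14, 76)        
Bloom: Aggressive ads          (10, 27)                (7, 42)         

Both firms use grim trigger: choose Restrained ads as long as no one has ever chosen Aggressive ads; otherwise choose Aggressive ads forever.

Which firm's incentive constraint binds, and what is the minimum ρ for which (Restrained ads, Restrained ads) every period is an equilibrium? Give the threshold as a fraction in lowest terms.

For Bloom: deviation gain 10−8 = 2, per-period punishment loss 8−7 = 1. IC gives ρ ≥ 2/3.
For Clover: gain 13, loss 21 per period, so ρ ≥ 13/34.
The tighter constraint is Bloom's, so cooperation needs ρ ≥ 2/3.

Bloom; ρ ≥ 2/3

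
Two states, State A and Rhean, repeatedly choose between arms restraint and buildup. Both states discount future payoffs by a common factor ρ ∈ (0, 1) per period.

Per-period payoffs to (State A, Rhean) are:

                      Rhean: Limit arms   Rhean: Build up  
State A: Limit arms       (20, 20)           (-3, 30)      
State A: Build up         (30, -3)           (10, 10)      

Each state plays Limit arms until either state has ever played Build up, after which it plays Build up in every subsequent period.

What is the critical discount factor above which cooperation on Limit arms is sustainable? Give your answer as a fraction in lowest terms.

20/(1−ρ) ≥ 30 + 10ρ/(1−ρ)
20 ≥ 30 − 20ρ
ρ ≥ 10/20 = 1/2.

1/2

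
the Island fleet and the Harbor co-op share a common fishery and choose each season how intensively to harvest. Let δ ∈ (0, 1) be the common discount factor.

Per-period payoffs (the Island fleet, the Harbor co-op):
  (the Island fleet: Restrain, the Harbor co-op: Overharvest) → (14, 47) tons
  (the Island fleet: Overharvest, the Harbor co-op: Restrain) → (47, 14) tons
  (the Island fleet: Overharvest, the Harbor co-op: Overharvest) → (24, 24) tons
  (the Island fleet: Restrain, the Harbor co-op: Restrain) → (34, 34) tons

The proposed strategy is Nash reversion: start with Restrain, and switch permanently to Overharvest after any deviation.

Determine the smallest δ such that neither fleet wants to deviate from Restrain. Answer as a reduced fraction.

13/23

Under grim trigger the critical discount factor is (T−C)/(T−P) with T = 47, C = 34, P = 24.
δ* = (47−34)/(47−24) = 13/23.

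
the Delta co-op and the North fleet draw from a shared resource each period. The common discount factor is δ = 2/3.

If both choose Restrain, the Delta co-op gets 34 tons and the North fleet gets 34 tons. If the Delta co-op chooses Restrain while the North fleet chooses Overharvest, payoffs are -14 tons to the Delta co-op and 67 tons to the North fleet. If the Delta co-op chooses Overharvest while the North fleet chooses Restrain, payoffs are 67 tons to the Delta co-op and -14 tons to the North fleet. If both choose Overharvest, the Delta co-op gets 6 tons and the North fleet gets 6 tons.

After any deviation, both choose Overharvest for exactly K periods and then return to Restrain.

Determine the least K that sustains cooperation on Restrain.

3

Need Σ_{k=1}^{K} δ^k ≥ (67−34)/(34−6) = 1.1786 at δ = 2/3.
At K = 2 the sum is 1.1111 < 1.1786; at K = 3 it is 1.4074 ≥ 1.1786.
So the minimum punishment length is K = 3.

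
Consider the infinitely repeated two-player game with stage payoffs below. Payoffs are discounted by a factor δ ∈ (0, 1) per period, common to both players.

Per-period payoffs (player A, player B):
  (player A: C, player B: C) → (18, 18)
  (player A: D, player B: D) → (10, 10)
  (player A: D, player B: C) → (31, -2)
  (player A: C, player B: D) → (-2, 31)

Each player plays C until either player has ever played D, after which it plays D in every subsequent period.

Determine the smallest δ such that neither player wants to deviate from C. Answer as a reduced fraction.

18/(1−δ) ≥ 31 + 10δ/(1−δ)
18 ≥ 31 − 21δ
δ ≥ 13/21.

13/21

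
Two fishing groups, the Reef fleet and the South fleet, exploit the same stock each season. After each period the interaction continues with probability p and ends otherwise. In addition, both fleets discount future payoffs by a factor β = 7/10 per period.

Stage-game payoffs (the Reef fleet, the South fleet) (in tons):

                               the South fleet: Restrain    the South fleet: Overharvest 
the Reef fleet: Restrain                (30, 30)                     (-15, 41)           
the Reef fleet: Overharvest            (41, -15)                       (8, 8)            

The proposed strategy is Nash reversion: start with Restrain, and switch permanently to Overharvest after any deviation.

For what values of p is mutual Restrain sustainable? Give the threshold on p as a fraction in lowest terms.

10/21

With continuation probability p and discount β, the effective per-period discount factor is βp.
Grim-trigger IC: βp ≥ (41−30)/(41−8) = 1/3.
So p ≥ (1/3)/(7/10) = 10/21.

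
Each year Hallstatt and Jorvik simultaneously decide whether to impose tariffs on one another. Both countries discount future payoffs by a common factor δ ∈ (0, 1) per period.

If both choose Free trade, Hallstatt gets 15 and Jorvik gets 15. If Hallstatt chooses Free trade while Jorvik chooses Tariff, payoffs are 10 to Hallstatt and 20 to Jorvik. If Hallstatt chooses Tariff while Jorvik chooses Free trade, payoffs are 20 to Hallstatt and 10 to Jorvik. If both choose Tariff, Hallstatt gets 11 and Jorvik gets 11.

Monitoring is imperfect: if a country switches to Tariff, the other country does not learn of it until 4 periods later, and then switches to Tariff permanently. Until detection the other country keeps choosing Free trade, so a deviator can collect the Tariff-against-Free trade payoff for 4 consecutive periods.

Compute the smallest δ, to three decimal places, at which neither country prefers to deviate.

The best deviation is to choose Tariff for all 4 undetected periods, earning 20 each, then 11 forever once detected.
Deviation value: 20(1−δ^4)/(1−δ) + 11δ^4/(1−δ); cooperation value: 15/(1−δ).
IC: 15 ≥ 20(1−δ^4) + 11δ^4 = 20 − 9δ^4.
So δ^4 ≥ 5/9, giving δ ≥ (5/9)^(1/4) ≈ 0.863.

0.863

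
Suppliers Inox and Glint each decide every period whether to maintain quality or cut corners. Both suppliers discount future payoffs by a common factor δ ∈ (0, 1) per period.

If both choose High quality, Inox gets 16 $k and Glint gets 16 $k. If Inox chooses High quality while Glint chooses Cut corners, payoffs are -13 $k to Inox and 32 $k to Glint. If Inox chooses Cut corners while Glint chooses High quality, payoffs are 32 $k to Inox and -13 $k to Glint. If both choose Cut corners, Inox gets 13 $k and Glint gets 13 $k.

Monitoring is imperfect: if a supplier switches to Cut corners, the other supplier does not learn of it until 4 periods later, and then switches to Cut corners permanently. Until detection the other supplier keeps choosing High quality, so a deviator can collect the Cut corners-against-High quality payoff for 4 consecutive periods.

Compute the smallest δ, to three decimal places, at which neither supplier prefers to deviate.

0.958

A deviator earns 32 for 4 periods, then 13 forever; cooperating earns 16 forever. Multiplying the IC by (1−δ):
16 ≥ 32(1−δ^4) + 13δ^4, so 19·δ^4 ≥ 16 and δ^4 ≥ 16/19.
δ ≥ (16/19)^(1/4) ≈ 0.958.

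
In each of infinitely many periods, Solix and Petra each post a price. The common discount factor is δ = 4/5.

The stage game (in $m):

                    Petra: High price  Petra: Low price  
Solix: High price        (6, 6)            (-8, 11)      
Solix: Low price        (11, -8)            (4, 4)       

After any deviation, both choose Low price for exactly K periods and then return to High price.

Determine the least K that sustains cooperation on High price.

5

Need Σ_{k=1}^{K} δ^k ≥ (11−6)/(6−4) = 2.5000 at δ = 4/5.
At K = 4 the sum is 2.3616 < 2.5000; at K = 5 it is 2.6893 ≥ 2.5000.
So the minimum punishment length is K = 5.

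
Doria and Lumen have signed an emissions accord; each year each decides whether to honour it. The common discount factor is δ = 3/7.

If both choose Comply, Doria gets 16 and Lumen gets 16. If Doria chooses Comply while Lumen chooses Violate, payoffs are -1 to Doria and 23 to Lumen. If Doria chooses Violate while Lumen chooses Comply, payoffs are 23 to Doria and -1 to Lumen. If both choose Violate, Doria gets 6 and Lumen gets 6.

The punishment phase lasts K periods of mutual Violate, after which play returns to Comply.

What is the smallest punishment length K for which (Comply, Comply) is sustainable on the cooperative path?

Need Σ_{k=1}^{K} δ^k ≥ (23−16)/(16−6) = 0.7000 at δ = 3/7.
At K = 3 the sum is 0.6910 < 0.7000; at K = 4 it is 0.7247 ≥ 0.7000.
So the minimum punishment length is K = 4.

4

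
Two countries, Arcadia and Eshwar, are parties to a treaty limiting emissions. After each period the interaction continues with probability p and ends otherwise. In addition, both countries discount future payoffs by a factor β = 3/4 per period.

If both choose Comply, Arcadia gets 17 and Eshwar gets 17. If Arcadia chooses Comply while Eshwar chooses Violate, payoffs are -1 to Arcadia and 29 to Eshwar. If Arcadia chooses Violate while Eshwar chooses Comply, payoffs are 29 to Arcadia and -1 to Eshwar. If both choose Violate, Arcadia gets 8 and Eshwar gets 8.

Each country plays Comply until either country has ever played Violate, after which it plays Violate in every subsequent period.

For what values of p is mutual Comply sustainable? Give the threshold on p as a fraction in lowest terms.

With continuation probability p and discount β, the effective per-period discount factor is βp.
Grim-trigger IC: βp ≥ (29−17)/(29−8) = 4/7.
So p ≥ (4/7)/(3/4) = 16/21.

16/21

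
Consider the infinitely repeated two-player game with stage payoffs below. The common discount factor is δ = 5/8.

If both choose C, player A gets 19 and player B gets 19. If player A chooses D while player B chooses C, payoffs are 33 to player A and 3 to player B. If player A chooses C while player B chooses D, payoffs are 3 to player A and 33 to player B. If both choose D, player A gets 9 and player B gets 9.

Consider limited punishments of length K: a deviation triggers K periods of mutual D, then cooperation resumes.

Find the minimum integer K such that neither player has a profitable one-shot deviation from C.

4

IC: δ(1−δ^K)/(1−δ) ≥ (33−19)/(19−9) = 7/5.
With δ = 5/8: need 1 − δ^K ≥ 7/5·(1−5/8)/(5/8), i.e. δ^K ≤ 0.1600.
Since (5/8)^3 = 0.2441 and (5/8)^4 = 0.1526, the smallest such K is 4.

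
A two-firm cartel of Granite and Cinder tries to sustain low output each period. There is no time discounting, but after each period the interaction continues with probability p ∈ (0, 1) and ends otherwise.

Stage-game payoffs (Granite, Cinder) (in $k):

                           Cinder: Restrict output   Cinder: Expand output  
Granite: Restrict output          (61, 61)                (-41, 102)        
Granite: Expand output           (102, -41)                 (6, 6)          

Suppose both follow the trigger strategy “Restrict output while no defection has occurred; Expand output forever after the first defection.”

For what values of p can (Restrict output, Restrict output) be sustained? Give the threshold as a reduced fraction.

41/96

With no time discounting, the continuation probability p plays the role of the discount factor.
Grim-trigger IC: 61/(1−p) ≥ 102 + 6p/(1−p) ⇒ p ≥ (102−61)/(102−6) = 41/96.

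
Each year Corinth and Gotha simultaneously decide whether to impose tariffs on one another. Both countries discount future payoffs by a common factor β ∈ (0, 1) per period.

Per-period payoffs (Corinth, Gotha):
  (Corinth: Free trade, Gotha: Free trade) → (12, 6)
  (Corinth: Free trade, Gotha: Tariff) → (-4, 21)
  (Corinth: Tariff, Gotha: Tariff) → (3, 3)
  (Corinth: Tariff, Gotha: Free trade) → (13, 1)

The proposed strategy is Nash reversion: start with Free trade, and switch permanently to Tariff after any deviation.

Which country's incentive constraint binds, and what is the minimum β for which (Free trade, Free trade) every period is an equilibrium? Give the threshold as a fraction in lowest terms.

For Corinth: deviation gain 13−12 = 1, per-period punishment loss 12−3 = 9. IC gives β ≥ 1/10.
For Gotha: gain 15, loss 3 per period, so β ≥ 15/18 = 5/6.
The tighter constraint is Gotha's, so cooperation needs β ≥ 5/6.

Gotha; β ≥ 5/6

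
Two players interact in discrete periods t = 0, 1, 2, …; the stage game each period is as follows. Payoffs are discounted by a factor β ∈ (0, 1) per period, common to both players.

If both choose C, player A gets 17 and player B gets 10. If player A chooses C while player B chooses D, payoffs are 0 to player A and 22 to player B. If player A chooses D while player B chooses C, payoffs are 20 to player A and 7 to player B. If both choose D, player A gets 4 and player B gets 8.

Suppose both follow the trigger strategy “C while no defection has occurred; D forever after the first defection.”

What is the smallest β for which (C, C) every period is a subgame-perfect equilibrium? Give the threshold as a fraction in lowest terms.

For player A: deviation gain 20−17 = 3, per-period punishment loss 17−4 = 13. IC gives β ≥ 3/16.
For player B: gain 12, loss 2 per period, so β ≥ 12/14 = 6/7.
The tighter constraint is player B's, so cooperation needs β ≥ 6/7.

6/7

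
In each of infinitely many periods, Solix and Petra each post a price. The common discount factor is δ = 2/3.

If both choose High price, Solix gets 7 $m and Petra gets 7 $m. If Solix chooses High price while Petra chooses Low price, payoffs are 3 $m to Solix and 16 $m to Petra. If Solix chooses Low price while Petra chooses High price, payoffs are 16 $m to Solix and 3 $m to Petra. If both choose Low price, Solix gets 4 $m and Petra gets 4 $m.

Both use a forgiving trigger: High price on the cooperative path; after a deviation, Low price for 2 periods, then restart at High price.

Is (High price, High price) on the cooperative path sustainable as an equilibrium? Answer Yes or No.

No

Comparing payoff streams over the 3 periods until play realigns: cooperate → 7(1+δ+…+δ^2); deviate → 16 + 4(δ+…+δ^2).
Cooperation is sustained iff (7−4)(δ+…+δ^2) ≥ 16−7.
δ+…+δ^2 = 2/3·(1−(2/3)^2)/(1−2/3) = 1.1111, and (16−7)/(7−4) = 3.0000.
1.1111 < 3.0000, so cooperation is not sustainable.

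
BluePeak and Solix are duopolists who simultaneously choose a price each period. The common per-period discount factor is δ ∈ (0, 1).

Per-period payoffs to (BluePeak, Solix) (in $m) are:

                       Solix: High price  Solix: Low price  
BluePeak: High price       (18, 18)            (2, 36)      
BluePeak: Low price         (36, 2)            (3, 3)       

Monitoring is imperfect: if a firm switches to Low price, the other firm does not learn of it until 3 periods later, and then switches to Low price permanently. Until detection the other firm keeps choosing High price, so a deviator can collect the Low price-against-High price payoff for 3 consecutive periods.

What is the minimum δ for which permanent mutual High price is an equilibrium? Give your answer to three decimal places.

A deviator earns 36 for 3 periods, then 3 forever; cooperating earns 18 forever. Multiplying the IC by (1−δ):
18 ≥ 36(1−δ^3) + 3δ^3, so 33·δ^3 ≥ 18 and δ^3 ≥ 6/11.
δ ≥ (6/11)^(1/3) ≈ 0.817.

0.817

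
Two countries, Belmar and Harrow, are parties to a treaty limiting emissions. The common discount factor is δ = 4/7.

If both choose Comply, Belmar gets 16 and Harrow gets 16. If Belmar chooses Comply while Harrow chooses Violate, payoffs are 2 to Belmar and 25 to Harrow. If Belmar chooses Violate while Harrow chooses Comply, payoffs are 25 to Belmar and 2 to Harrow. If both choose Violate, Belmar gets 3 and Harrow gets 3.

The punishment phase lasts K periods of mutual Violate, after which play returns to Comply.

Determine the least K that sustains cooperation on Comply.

2

IC: δ(1−δ^K)/(1−δ) ≥ (25−16)/(16−3) = 9/13.
With δ = 4/7: need 1 − δ^K ≥ 9/13·(1−4/7)/(4/7), i.e. δ^K ≤ 0.4808.
Since (4/7)^1 = 0.5714 and (4/7)^2 = 0.3265, the smallest such K is 2.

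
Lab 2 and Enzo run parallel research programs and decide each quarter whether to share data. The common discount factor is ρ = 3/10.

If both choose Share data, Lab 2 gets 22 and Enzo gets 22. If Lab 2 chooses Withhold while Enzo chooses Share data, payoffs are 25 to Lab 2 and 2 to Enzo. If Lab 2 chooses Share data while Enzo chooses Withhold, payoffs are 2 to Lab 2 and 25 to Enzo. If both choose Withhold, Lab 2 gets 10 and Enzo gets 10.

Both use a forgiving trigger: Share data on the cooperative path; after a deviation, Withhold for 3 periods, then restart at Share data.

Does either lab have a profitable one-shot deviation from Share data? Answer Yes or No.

No

A one-shot deviation gives 25 now, then 10 for 3 periods, then back to 22.
Gain from deviating: (25−22) today; loss: (22−10) in each of the next 3 periods.
No-deviation condition: (22−10)(ρ+…+ρ^3) ≥ 25−22, i.e. ρ+…+ρ^3 ≥ 1/4.
At ρ = 3/10: ρ+…+ρ^3 = 0.4170 ≥ 0.2500.
So cooperation is sustainable.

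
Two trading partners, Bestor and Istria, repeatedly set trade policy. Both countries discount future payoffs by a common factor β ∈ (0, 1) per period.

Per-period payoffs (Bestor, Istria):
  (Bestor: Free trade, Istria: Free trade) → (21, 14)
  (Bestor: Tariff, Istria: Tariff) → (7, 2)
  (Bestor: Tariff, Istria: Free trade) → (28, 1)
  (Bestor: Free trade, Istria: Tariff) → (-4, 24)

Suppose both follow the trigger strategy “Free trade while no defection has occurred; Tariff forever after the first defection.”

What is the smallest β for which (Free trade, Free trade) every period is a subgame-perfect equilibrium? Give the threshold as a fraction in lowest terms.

5/11

Bestor: cooperation gives 21 each period; deviation gives 28 once then 7 forever.
  21/(1−β) ≥ 28 + 7β/(1−β) ⇒ β ≥ 7/21 = 1/3.
Istria: cooperation gives 14 each period; deviation gives 24 once then 2 forever.
  β ≥ 10/22 = 5/11.
Both must hold, so the binding constraint is Istria's: β ≥ 5/11.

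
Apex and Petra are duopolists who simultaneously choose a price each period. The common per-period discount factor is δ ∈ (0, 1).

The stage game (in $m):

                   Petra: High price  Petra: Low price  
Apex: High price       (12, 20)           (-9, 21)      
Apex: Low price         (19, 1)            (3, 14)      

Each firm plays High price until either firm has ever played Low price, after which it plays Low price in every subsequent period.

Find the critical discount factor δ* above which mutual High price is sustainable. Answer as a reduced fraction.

7/16

Apex's threshold: (19−12)/(19−3) = 7/16.
Petra's threshold: (21−20)/(21−14) = 1/7.
7/16 > 1/7, so Apex binds and δ* = 7/16.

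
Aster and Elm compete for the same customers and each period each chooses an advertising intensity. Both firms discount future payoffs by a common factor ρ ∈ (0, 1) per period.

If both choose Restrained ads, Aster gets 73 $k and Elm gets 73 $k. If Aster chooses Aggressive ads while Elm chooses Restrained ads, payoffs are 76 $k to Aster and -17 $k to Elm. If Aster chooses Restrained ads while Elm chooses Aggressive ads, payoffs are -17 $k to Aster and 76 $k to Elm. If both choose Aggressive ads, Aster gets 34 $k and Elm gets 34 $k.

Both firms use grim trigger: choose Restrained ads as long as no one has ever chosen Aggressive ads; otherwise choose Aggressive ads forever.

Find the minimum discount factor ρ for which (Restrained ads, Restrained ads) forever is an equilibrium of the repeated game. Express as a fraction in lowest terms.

1/14

One-period gain from deviating is 76 − 73 = 3. The loss is 73 − 34 = 39 in every subsequent period, with present value 39·ρ/(1−ρ).
Deviation is unprofitable when 39·ρ/(1−ρ) ≥ 3, i.e. ρ/(1−ρ) ≥ 1/13.
Equivalently ρ ≥ 3/(3+39) = 1/14.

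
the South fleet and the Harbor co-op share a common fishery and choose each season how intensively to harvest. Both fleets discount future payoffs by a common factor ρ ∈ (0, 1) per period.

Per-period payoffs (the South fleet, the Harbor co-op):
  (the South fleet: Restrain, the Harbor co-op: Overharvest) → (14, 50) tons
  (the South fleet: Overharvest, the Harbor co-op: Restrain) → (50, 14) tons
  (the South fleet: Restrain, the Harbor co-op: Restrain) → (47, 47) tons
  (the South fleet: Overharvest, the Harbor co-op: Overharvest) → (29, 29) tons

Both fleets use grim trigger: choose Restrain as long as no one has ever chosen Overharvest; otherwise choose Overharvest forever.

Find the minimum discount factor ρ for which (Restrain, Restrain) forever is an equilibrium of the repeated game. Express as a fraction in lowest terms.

One-period gain from deviating is 50 − 47 = 3. The loss is 47 − 29 = 18 in every subsequent period, with present value 18·ρ/(1−ρ).
Deviation is unprofitable when 18·ρ/(1−ρ) ≥ 3, i.e. ρ/(1−ρ) ≥ 1/6.
Equivalently ρ ≥ 3/(3+18) = 1/7.

1/7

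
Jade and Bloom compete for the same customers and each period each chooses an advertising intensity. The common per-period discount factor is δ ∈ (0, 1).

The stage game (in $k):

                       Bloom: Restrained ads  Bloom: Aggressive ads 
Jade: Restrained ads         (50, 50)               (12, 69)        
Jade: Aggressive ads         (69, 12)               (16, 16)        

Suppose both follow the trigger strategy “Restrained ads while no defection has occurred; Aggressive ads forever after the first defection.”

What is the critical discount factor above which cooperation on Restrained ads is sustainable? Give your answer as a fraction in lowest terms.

Under grim trigger the critical discount factor is (T−C)/(T−P) with T = 69, C = 50, P = 16.
δ* = (69−50)/(69−16) = 19/53.

19/53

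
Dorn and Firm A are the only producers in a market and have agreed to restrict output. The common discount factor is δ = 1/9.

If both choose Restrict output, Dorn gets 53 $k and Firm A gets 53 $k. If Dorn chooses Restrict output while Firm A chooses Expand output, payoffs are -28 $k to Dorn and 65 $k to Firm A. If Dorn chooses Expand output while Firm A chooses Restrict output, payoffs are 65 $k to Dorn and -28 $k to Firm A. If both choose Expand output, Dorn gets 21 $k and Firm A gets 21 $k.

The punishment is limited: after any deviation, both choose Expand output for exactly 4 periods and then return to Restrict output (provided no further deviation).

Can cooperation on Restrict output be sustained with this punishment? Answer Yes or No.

Comparing payoff streams over the 5 periods until play realigns: cooperate → 53(1+δ+…+δ^4); deviate → 65 + 21(δ+…+δ^4).
Cooperation is sustained iff (53−21)(δ+…+δ^4) ≥ 65−53.
δ+…+δ^4 = 1/9·(1−(1/9)^4)/(1−1/9) = 0.1250, and (65−53)/(53−21) = 0.3750.
0.1250 < 0.3750, so cooperation is not sustainable.

No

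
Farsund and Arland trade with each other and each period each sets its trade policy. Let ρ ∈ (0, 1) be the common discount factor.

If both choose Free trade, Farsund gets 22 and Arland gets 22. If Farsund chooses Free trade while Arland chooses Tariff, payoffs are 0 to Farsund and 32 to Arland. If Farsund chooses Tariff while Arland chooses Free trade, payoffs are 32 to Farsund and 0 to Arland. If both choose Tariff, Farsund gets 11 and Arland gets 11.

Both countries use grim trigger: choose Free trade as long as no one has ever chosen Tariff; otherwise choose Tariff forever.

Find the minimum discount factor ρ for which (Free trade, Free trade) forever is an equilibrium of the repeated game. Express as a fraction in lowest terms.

10/21

Under grim trigger the critical discount factor is (T−C)/(T−P) with T = 32, C = 22, P = 11.
ρ* = (32−22)/(32−11) = 10/21.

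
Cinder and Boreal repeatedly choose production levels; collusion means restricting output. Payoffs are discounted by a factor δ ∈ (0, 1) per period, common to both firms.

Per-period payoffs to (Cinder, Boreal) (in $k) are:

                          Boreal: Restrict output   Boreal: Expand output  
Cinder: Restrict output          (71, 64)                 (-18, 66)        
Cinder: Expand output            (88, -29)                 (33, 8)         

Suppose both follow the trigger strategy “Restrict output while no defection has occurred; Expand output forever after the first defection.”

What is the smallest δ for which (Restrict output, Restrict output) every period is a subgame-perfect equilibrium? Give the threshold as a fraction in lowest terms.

17/55

For Cinder: deviation gain 88−71 = 17, per-period punishment loss 71−33 = 38. IC gives δ ≥ 17/55.
For Boreal: gain 2, loss 56 per period, so δ ≥ 2/58 = 1/29.
The tighter constraint is Cinder's, so cooperation needs δ ≥ 17/55.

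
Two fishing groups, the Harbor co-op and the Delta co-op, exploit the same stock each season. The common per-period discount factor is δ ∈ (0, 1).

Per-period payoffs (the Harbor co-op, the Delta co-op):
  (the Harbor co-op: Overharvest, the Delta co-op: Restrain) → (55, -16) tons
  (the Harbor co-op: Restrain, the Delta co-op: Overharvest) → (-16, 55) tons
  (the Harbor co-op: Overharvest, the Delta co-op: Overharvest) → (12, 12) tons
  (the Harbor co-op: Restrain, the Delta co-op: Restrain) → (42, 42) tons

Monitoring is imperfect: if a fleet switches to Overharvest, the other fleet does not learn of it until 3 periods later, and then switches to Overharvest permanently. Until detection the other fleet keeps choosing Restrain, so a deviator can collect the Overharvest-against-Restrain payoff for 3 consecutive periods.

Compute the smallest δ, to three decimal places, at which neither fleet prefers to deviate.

A deviator earns 55 for 3 periods, then 12 forever; cooperating earns 42 forever. Multiplying the IC by (1−δ):
42 ≥ 55(1−δ^3) + 12δ^3, so 43·δ^3 ≥ 13 and δ^3 ≥ 13/43.
δ ≥ (13/43)^(1/3) ≈ 0.671.

0.671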